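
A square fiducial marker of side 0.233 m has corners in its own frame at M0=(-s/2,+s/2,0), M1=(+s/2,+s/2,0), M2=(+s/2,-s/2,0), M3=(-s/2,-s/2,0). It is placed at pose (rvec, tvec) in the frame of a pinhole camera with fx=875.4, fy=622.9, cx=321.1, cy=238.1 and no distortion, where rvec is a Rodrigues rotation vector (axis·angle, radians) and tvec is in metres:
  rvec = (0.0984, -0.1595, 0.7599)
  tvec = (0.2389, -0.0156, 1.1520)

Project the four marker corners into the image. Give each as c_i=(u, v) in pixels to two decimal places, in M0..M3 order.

c0=(379.06, 232.34) c1=(500.72, 316.09) c2=(622.57, 227.06) c3=(504.64, 139.48)

Intrinsics K: fx=875.4, fy=622.9, cx=321.1, cy=238.1
Marker side s = 0.233 m; corners in marker frame (Z=0):
  M0 = (-0.1165, +0.1165, 0)
  M1 = (+0.1165, +0.1165, 0)
  M2 = (+0.1165, -0.1165, 0)
  M3 = (-0.1165, -0.1165, 0)
rvec = (0.0984, -0.1595, 0.7599), |rvec| = θ = 0.78267 rad = 44.844°
Rodrigues: sinθ=0.70517, 1−cosθ=0.29097; R = I + sinθ·[k]× + (1−cosθ)·[k]×²:
    [+0.71363 -0.69211 -0.10819]
    [+0.67720 +0.72112 -0.14623]
    [+0.17922 +0.03109 +0.98332]
t = (0.2389, -0.0156, 1.1520) m
M0: Pc = R·M0+t = (+0.07513, -0.01048, +1.13474); u = 875.4·(+0.07513)/1.13474 + 321.1 = 379.0596, v = 622.9·(-0.01048)/1.13474 + 238.1 = 232.3449
M1: Pc = R·M1+t = (+0.24141, +0.14730, +1.17650); u = 875.4·(+0.24141)/1.17650 + 321.1 = 500.7238, v = 622.9·(+0.14730)/1.17650 + 238.1 = 316.0906
M2: Pc = R·M2+t = (+0.40267, -0.02072, +1.16926); u = 875.4·(+0.40267)/1.16926 + 321.1 = 622.5706, v = 622.9·(-0.02072)/1.16926 + 238.1 = 227.0640
M3: Pc = R·M3+t = (+0.23639, -0.17850, +1.12750); u = 875.4·(+0.23639)/1.12750 + 321.1 = 504.6377, v = 622.9·(-0.17850)/1.12750 + 238.1 = 139.4830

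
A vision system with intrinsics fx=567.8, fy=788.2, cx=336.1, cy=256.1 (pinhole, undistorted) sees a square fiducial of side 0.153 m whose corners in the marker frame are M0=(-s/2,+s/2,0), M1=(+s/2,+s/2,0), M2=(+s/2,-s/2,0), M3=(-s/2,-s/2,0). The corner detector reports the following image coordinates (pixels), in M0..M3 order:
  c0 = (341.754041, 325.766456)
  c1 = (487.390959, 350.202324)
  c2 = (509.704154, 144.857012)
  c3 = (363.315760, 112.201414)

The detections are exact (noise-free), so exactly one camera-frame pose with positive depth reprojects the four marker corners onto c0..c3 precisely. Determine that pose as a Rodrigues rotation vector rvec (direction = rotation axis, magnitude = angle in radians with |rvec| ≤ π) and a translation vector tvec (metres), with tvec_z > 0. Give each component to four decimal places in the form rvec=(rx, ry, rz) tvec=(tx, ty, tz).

rvec=(0.0500, -0.1384, 0.1352) tvec=(0.0912, -0.0159, 0.5707)

Intrinsics K: fx=567.8, fy=788.2, cx=336.1, cy=256.1
Marker side s = 0.153 m; corners in marker frame (Z=0):
  M0 = (-0.0765, +0.0765, 0)
  M1 = (+0.0765, +0.0765, 0)
  M2 = (+0.0765, -0.0765, 0)
  M3 = (-0.0765, -0.0765, 0)
Detected image corners:
  c0 = (341.754041, 325.766456) px
  c1 = (487.390959, 350.202324) px
  c2 = (509.704154, 144.857012) px
  c3 = (363.315760, 112.201414) px
Planar DLT: solve 8×8 A·h = b for H (H[2,2]=1):
  H  [+1059.36423 -113.33145 +426.86056]
  H  [+244.00839 +1384.97823 +234.09297]
  H  [+0.24685 +0.07073 +1.00000]
B = K⁻¹H; ‖b₁‖=1.752318, ‖b₂‖=1.752318; λ = 2/(‖b₁‖+‖b₂‖) = 0.570673, sign → tz>0 ⇒ λ=+0.570673
r₁ = λ·B[:,0] = (+0.98134,+0.13089,+0.14087); r₂ = λ·B[:,1] = (-0.13780,+0.98964,+0.04036)
r₃ = r₁×r₂ = (-0.13413,-0.05902,+0.98920); SVD([r₁ r₂ r₃]) → R = UVᵀ:
  R  [+0.98134 -0.13780 -0.13413]
  R  [+0.13089 +0.98964 -0.05902]
  R  [+0.14087 +0.04036 +0.98920]
t = (+0.09122, -0.01593, +0.57067) m
tr R = 2.960179; θ = arccos((tr R − 1)/2) = 0.199884 rad = 11.453°
axis k = ((R−Rᵀ)₃₂, (R−Rᵀ)₁₃, (R−Rᵀ)₂₁) / (2 sinθ) = (+0.250261, -0.692506, +0.676613)
rvec = θ·k = (+0.050023, -0.138421, +0.135244)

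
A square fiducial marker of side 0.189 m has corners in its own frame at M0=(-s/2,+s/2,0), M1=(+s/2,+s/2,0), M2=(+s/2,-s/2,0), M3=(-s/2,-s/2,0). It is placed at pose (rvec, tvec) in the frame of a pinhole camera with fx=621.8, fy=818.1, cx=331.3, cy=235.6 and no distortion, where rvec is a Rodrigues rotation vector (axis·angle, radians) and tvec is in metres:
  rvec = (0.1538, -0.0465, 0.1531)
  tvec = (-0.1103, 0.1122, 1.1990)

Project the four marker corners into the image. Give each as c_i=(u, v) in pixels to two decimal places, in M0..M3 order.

Intrinsics K: fx=621.8, fy=818.1, cx=331.3, cy=235.6
Marker side s = 0.189 m; corners in marker frame (Z=0):
  M0 = (-0.0945, +0.0945, 0)
  M1 = (+0.0945, +0.0945, 0)
  M2 = (+0.0945, -0.0945, 0)
  M3 = (-0.0945, -0.0945, 0)
rvec = (0.1538, -0.0465, 0.1531), |rvec| = θ = 0.22194 rad = 12.716°
Rodrigues: sinθ=0.22012, 1−cosθ=0.02453; R = I + sinθ·[k]× + (1−cosθ)·[k]×²:
    [+0.98725 -0.15541 -0.03439]
    [+0.14829 +0.97655 -0.15609]
    [+0.05784 +0.14900 +0.98714]
t = (-0.1103, 0.1122, 1.1990) m
M0: Pc = R·M0+t = (-0.21828, +0.19047, +1.20761); u = 621.8·(-0.21828)/1.20761 + 331.3 = 218.9070, v = 818.1·(+0.19047)/1.20761 + 235.6 = 364.6349
M1: Pc = R·M1+t = (-0.03169, +0.21850, +1.21855); u = 621.8·(-0.03169)/1.21855 + 331.3 = 315.1288, v = 818.1·(+0.21850)/1.21855 + 235.6 = 382.2930
M2: Pc = R·M2+t = (-0.00232, +0.03393, +1.19039); u = 621.8·(-0.00232)/1.19039 + 331.3 = 330.0888, v = 818.1·(+0.03393)/1.19039 + 235.6 = 258.9179
M3: Pc = R·M3+t = (-0.18891, +0.00590, +1.17945); u = 621.8·(-0.18891)/1.17945 + 331.3 = 231.7083, v = 818.1·(+0.00590)/1.17945 + 235.6 = 239.6946

c0=(218.91, 364.63) c1=(315.13, 382.29) c2=(330.09, 258.92) c3=(231.71, 239.69)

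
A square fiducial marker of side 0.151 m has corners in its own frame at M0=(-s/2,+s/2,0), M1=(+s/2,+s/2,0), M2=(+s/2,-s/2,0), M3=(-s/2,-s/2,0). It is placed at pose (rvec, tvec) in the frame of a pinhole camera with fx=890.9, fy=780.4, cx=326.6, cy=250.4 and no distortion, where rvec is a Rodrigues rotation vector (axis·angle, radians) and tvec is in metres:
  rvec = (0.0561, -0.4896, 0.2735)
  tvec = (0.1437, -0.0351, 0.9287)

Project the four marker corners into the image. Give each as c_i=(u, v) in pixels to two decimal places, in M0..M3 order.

Intrinsics K: fx=890.9, fy=780.4, cx=326.6, cy=250.4
Marker side s = 0.151 m; corners in marker frame (Z=0):
  M0 = (-0.0755, +0.0755, 0)
  M1 = (+0.0755, +0.0755, 0)
  M2 = (+0.0755, -0.0755, 0)
  M3 = (-0.0755, -0.0755, 0)
rvec = (0.0561, -0.4896, 0.2735), |rvec| = θ = 0.56361 rad = 32.293°
Rodrigues: sinθ=0.53424, 1−cosθ=0.15467; R = I + sinθ·[k]× + (1−cosθ)·[k]×²:
    [+0.84686 -0.27262 -0.45662]
    [+0.24587 +0.96205 -0.11838]
    [+0.47156 -0.01202 +0.88175]
t = (0.1437, -0.0351, 0.9287) m
M0: Pc = R·M0+t = (+0.05918, +0.01897, +0.89219); u = 890.9·(+0.05918)/0.89219 + 326.6 = 385.6933, v = 780.4·(+0.01897)/0.89219 + 250.4 = 266.9939
M1: Pc = R·M1+t = (+0.18706, +0.05610, +0.96339); u = 890.9·(+0.18706)/0.96339 + 326.6 = 499.5794, v = 780.4·(+0.05610)/0.96339 + 250.4 = 295.8423
M2: Pc = R·M2+t = (+0.22822, -0.08917, +0.96521); u = 890.9·(+0.22822)/0.96521 + 326.6 = 537.2507, v = 780.4·(-0.08917)/0.96521 + 250.4 = 178.3028
M3: Pc = R·M3+t = (+0.10034, -0.12630, +0.89401); u = 890.9·(+0.10034)/0.89401 + 326.6 = 426.5962, v = 780.4·(-0.12630)/0.89401 + 250.4 = 140.1512

c0=(385.69, 266.99) c1=(499.58, 295.84) c2=(537.25, 178.30) c3=(426.60, 140.15)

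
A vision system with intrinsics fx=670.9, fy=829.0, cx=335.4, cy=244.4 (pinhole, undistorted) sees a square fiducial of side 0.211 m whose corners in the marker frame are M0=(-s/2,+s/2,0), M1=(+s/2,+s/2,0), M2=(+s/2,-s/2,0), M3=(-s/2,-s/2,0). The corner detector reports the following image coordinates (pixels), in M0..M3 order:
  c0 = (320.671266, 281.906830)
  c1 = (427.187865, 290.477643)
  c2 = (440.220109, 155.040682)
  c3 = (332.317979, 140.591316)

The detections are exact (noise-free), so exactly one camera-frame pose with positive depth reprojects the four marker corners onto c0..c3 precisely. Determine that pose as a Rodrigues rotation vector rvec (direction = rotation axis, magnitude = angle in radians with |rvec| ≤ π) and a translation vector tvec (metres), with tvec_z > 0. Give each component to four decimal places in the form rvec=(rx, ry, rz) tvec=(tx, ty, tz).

Intrinsics K: fx=670.9, fy=829.0, cx=335.4, cy=244.4
Marker side s = 0.211 m; corners in marker frame (Z=0):
  M0 = (-0.1055, +0.1055, 0)
  M1 = (+0.1055, +0.1055, 0)
  M2 = (+0.1055, -0.1055, 0)
  M3 = (-0.1055, -0.1055, 0)
Detected image corners:
  c0 = (320.671266, 281.906830) px
  c1 = (427.187865, 290.477643) px
  c2 = (440.220109, 155.040682) px
  c3 = (332.317979, 140.591316) px
Planar DLT: solve 8×8 A·h = b for H (H[2,2]=1):
  H  [+581.95701 -26.76355 +381.14417]
  H  [+96.60913 +673.67223 +217.73253]
  H  [+0.19438 +0.08362 +1.00000]
B = K⁻¹H; ‖b₁‖=0.796604, ‖b₂‖=0.796604; λ = 2/(‖b₁‖+‖b₂‖) = 1.255328, sign → tz>0 ⇒ λ=+1.255328
r₁ = λ·B[:,0] = (+0.96692,+0.07435,+0.24401); r₂ = λ·B[:,1] = (-0.10256,+0.98917,+0.10497)
r₃ = r₁×r₂ = (-0.23357,-0.12653,+0.96407); SVD([r₁ r₂ r₃]) → R = UVᵀ:
  R  [+0.96692 -0.10256 -0.23357]
  R  [+0.07435 +0.98917 -0.12653]
  R  [+0.24401 +0.10497 +0.96407]
t = (+0.08559, -0.04038, +1.25533) m
tr R = 2.920163; θ = arccos((tr R − 1)/2) = 0.283502 rad = 16.243°
axis k = ((R−Rᵀ)₃₂, (R−Rᵀ)₁₃, (R−Rᵀ)₂₁) / (2 sinθ) = (+0.413805, -0.853678, +0.316227)
rvec = θ·k = (+0.117315, -0.242019, +0.089651)

rvec=(0.1173, -0.2420, 0.0897) tvec=(0.0856, -0.0404, 1.2553)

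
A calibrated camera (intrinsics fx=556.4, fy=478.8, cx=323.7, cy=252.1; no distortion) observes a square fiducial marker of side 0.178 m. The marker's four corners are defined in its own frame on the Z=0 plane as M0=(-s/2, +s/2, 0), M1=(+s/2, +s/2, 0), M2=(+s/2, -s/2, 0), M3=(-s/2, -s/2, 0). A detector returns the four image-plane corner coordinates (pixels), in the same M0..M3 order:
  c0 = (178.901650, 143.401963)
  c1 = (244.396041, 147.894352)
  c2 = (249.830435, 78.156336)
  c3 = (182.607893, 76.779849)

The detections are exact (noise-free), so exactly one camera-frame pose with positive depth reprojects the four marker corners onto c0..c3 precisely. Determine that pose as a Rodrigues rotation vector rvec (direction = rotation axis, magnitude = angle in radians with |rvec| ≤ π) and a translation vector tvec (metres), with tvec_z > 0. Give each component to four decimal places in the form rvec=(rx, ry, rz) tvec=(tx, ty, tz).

rvec=(0.1480, 0.3565, 0.1211) tvec=(-0.2561, -0.3773, 1.2888)

Intrinsics K: fx=556.4, fy=478.8, cx=323.7, cy=252.1
Marker side s = 0.178 m; corners in marker frame (Z=0):
  M0 = (-0.0890, +0.0890, 0)
  M1 = (+0.0890, +0.0890, 0)
  M2 = (+0.0890, -0.0890, 0)
  M3 = (-0.0890, -0.0890, 0)
Detected image corners:
  c0 = (178.901650, 143.401963) px
  c1 = (244.396041, 147.894352) px
  c2 = (249.830435, 78.156336) px
  c3 = (182.607893, 76.779849) px
Planar DLT: solve 8×8 A·h = b for H (H[2,2]=1):
  H  [+316.63711 +1.87310 +213.13346]
  H  [-12.67253 +397.13642 +111.91297]
  H  [-0.26227 +0.12824 +1.00000]
B = K⁻¹H; ‖b₁‖=0.775913, ‖b₂‖=0.775913; λ = 2/(‖b₁‖+‖b₂‖) = 1.288805, sign → tz>0 ⇒ λ=+1.288805
r₁ = λ·B[:,0] = (+0.93008,+0.14386,-0.33801); r₂ = λ·B[:,1] = (-0.09182,+0.98196,+0.16528)
r₃ = r₁×r₂ = (+0.35569,-0.12269,+0.92652); SVD([r₁ r₂ r₃]) → R = UVᵀ:
  R  [+0.93008 -0.09182 +0.35569]
  R  [+0.14386 +0.98196 -0.12269]
  R  [-0.33801 +0.16528 +0.92652]
t = (-0.25611, -0.37735, +1.28880) m
tr R = 2.838560; θ = arccos((tr R − 1)/2) = 0.404548 rad = 23.179°
axis k = ((R−Rᵀ)₃₂, (R−Rᵀ)₁₃, (R−Rᵀ)₂₁) / (2 sinθ) = (+0.365814, +0.881220, +0.299385)
rvec = θ·k = (+0.147989, +0.356496, +0.121116)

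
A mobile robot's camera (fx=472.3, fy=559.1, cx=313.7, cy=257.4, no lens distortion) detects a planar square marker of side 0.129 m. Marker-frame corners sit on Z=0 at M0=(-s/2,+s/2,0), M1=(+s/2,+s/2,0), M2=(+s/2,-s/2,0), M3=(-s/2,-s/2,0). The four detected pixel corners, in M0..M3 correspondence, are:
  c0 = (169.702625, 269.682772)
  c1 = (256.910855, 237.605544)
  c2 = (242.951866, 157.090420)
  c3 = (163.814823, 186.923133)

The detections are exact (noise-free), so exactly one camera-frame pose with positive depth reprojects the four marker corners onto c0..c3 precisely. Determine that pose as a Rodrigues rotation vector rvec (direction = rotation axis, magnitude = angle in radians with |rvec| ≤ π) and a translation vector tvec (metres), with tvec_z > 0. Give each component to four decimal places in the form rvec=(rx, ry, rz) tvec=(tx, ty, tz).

Intrinsics K: fx=472.3, fy=559.1, cx=313.7, cy=257.4
Marker side s = 0.129 m; corners in marker frame (Z=0):
  M0 = (-0.0645, +0.0645, 0)
  M1 = (+0.0645, +0.0645, 0)
  M2 = (+0.0645, -0.0645, 0)
  M3 = (-0.0645, -0.0645, 0)
Detected image corners:
  c0 = (169.702625, 269.682772) px
  c1 = (256.910855, 237.605544) px
  c2 = (242.951866, 157.090420) px
  c3 = (163.814823, 186.923133) px
Planar DLT: solve 8×8 A·h = b for H (H[2,2]=1):
  H  [+628.87448 -78.22814 +207.92188]
  H  [-254.22596 +474.53859 +210.93546]
  H  [-0.06899 -0.74403 +1.00000]
B = K⁻¹H; ‖b₁‖=1.442462, ‖b₂‖=1.442462; λ = 2/(‖b₁‖+‖b₂‖) = 0.693259, sign → tz>0 ⇒ λ=+0.693259
r₁ = λ·B[:,0] = (+0.95485,-0.29321,-0.04783); r₂ = λ·B[:,1] = (+0.22777,+0.82587,-0.51580)
r₃ = r₁×r₂ = (+0.19074,+0.48162,+0.85537); SVD([r₁ r₂ r₃]) → R = UVᵀ:
  R  [+0.95485 +0.22777 +0.19074]
  R  [-0.29321 +0.82587 +0.48162]
  R  [-0.04783 -0.51580 +0.85537]
t = (-0.15526, -0.05761, +0.69326) m
tr R = 2.636095; θ = arccos((tr R − 1)/2) = 0.612788 rad = 35.110°
axis k = ((R−Rᵀ)₃₂, (R−Rᵀ)₁₃, (R−Rᵀ)₂₁) / (2 sinθ) = (-0.867101, +0.207393, -0.452907)
rvec = θ·k = (-0.531349, +0.127088, -0.277536)

rvec=(-0.5313, 0.1271, -0.2775) tvec=(-0.1553, -0.0576, 0.6933)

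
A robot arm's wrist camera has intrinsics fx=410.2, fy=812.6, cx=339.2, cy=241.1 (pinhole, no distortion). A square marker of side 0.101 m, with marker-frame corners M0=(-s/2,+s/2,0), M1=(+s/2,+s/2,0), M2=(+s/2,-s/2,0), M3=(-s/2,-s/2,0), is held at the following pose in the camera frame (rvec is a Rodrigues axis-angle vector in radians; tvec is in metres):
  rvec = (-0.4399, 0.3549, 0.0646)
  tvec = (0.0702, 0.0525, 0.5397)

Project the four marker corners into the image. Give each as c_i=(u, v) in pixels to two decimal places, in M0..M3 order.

Intrinsics K: fx=410.2, fy=812.6, cx=339.2, cy=241.1
Marker side s = 0.101 m; corners in marker frame (Z=0):
  M0 = (-0.0505, +0.0505, 0)
  M1 = (+0.0505, +0.0505, 0)
  M2 = (+0.0505, -0.0505, 0)
  M3 = (-0.0505, -0.0505, 0)
rvec = (-0.4399, 0.3549, 0.0646), |rvec| = θ = 0.56889 rad = 32.595°
Rodrigues: sinθ=0.53870, 1−cosθ=0.15750; R = I + sinθ·[k]× + (1−cosθ)·[k]×²:
    [+0.93667 -0.13715 +0.32223]
    [-0.01481 +0.90379 +0.42771]
    [-0.34989 -0.40540 +0.84453]
t = (0.0702, 0.0525, 0.5397) m
M0: Pc = R·M0+t = (+0.01597, +0.09889, +0.53690); u = 410.2·(+0.01597)/0.53690 + 339.2 = 351.4029, v = 812.6·(+0.09889)/0.53690 + 241.1 = 390.7701
M1: Pc = R·M1+t = (+0.11058, +0.09739, +0.50156); u = 410.2·(+0.11058)/0.50156 + 339.2 = 429.6347, v = 812.6·(+0.09739)/0.50156 + 241.1 = 398.8929
M2: Pc = R·M2+t = (+0.12443, +0.00611, +0.54250); u = 410.2·(+0.12443)/0.54250 + 339.2 = 433.2831, v = 812.6·(+0.00611)/0.54250 + 241.1 = 250.2530
M3: Pc = R·M3+t = (+0.02982, +0.00761, +0.57784); u = 410.2·(+0.02982)/0.57784 + 339.2 = 360.3716, v = 812.6·(+0.00761)/0.57784 + 241.1 = 251.7962

c0=(351.40, 390.77) c1=(429.63, 398.89) c2=(433.28, 250.25) c3=(360.37, 251.80)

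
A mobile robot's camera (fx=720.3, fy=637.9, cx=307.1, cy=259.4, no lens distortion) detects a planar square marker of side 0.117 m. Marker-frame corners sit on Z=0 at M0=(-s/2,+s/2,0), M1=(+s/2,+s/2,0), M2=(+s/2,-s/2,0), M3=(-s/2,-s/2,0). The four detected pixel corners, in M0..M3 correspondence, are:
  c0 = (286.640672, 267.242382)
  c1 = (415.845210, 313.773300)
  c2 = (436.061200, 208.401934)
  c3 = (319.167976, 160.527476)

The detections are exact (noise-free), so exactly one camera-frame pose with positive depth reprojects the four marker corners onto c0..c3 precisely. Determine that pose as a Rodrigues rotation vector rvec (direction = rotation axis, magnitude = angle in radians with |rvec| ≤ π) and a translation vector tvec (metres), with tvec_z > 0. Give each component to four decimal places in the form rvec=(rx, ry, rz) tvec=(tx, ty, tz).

Intrinsics K: fx=720.3, fy=637.9, cx=307.1, cy=259.4
Marker side s = 0.117 m; corners in marker frame (Z=0):
  M0 = (-0.0585, +0.0585, 0)
  M1 = (+0.0585, +0.0585, 0)
  M2 = (+0.0585, -0.0585, 0)
  M3 = (-0.0585, -0.0585, 0)
Detected image corners:
  c0 = (286.640672, 267.242382) px
  c1 = (415.845210, 313.773300) px
  c2 = (436.061200, 208.401934) px
  c3 = (319.167976, 160.527476) px
Planar DLT: solve 8×8 A·h = b for H (H[2,2]=1):
  H  [+1212.02719 -500.80303 +366.62112]
  H  [+509.70027 +725.83443 +235.74681]
  H  [+0.44636 -0.75948 +1.00000]
B = K⁻¹H; ‖b₁‖=1.675625, ‖b₂‖=1.675625; λ = 2/(‖b₁‖+‖b₂‖) = 0.596792, sign → tz>0 ⇒ λ=+0.596792
r₁ = λ·B[:,0] = (+0.89063,+0.36853,+0.26638); r₂ = λ·B[:,1] = (-0.22169,+0.86337,-0.45325)
r₃ = r₁×r₂ = (-0.39703,+0.34463,+0.85065); SVD([r₁ r₂ r₃]) → R = UVᵀ:
  R  [+0.89063 -0.22169 -0.39703]
  R  [+0.36853 +0.86337 +0.34463]
  R  [+0.26638 -0.45325 +0.85065]
t = (+0.04932, -0.02213, +0.59679) m
tr R = 2.604654; θ = arccos((tr R − 1)/2) = 0.639613 rad = 36.647°
axis k = ((R−Rᵀ)₃₂, (R−Rᵀ)₁₃, (R−Rᵀ)₂₁) / (2 sinθ) = (-0.668374, -0.555725, +0.494415)
rvec = θ·k = (-0.427501, -0.355448, +0.316234)

rvec=(-0.4275, -0.3554, 0.3162) tvec=(0.0493, -0.0221, 0.5968)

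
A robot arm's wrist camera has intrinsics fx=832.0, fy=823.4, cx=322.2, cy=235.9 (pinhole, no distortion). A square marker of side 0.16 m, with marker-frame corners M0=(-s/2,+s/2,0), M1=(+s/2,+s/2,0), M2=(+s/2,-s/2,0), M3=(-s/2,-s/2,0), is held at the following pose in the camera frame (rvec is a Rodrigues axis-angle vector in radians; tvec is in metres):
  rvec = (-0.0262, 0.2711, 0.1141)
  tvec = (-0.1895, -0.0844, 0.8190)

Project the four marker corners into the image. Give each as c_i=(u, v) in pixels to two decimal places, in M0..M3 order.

c0=(49.37, 222.51) c1=(194.57, 239.80) c2=(214.17, 75.89) c3=(68.26, 67.01)

Intrinsics K: fx=832.0, fy=823.4, cx=322.2, cy=235.9
Marker side s = 0.16 m; corners in marker frame (Z=0):
  M0 = (-0.0800, +0.0800, 0)
  M1 = (+0.0800, +0.0800, 0)
  M2 = (+0.0800, -0.0800, 0)
  M3 = (-0.0800, -0.0800, 0)
rvec = (-0.0262, 0.2711, 0.1141), |rvec| = θ = 0.29530 rad = 16.919°
Rodrigues: sinθ=0.29102, 1−cosθ=0.04328; R = I + sinθ·[k]× + (1−cosθ)·[k]×²:
    [+0.95706 -0.11597 +0.26569]
    [+0.10892 +0.99320 +0.04118]
    [-0.26866 -0.01047 +0.96318]
t = (-0.1895, -0.0844, 0.8190) m
M0: Pc = R·M0+t = (-0.27534, -0.01366, +0.83966); u = 832.0·(-0.27534)/0.83966 + 322.2 = 49.3679, v = 823.4·(-0.01366)/0.83966 + 235.9 = 222.5063
M1: Pc = R·M1+t = (-0.12221, +0.00377, +0.79667); u = 832.0·(-0.12221)/0.79667 + 322.2 = 194.5667, v = 823.4·(+0.00377)/0.79667 + 235.9 = 239.7961
M2: Pc = R·M2+t = (-0.10366, -0.15514, +0.79834); u = 832.0·(-0.10366)/0.79834 + 322.2 = 214.1726, v = 823.4·(-0.15514)/0.79834 + 235.9 = 75.8891
M3: Pc = R·M3+t = (-0.25679, -0.17257, +0.84133); u = 832.0·(-0.25679)/0.84133 + 322.2 = 68.2612, v = 823.4·(-0.17257)/0.84133 + 235.9 = 67.0081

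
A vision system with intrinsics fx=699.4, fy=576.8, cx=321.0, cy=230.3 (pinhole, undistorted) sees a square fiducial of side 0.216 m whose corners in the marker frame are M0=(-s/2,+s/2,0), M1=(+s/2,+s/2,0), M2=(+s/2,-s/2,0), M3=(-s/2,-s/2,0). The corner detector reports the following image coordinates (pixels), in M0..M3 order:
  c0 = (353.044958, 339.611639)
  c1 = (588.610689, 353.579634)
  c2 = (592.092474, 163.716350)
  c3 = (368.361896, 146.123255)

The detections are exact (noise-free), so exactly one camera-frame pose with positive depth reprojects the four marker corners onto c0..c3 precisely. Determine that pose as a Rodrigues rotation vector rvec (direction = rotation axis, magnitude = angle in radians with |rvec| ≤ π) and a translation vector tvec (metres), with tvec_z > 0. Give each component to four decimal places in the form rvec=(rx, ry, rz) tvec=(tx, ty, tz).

Intrinsics K: fx=699.4, fy=576.8, cx=321.0, cy=230.3
Marker side s = 0.216 m; corners in marker frame (Z=0):
  M0 = (-0.1080, +0.1080, 0)
  M1 = (+0.1080, +0.1080, 0)
  M2 = (+0.1080, -0.1080, 0)
  M3 = (-0.1080, -0.1080, 0)
Detected image corners:
  c0 = (353.044958, 339.611639) px
  c1 = (588.610689, 353.579634) px
  c2 = (592.092474, 163.716350) px
  c3 = (368.361896, 146.123255) px
Planar DLT: solve 8×8 A·h = b for H (H[2,2]=1):
  H  [+1113.29909 -154.57737 +476.97133]
  H  [+100.06174 +828.55888 +248.42447]
  H  [+0.10684 -0.23422 +1.00000]
B = K⁻¹H; ‖b₁‖=1.551974, ‖b₂‖=1.551974; λ = 2/(‖b₁‖+‖b₂‖) = 0.644341, sign → tz>0 ⇒ λ=+0.644341
r₁ = λ·B[:,0] = (+0.99406,+0.08429,+0.06884); r₂ = λ·B[:,1] = (-0.07314,+0.98584,-0.15092)
r₃ = r₁×r₂ = (-0.08059,+0.14499,+0.98615); SVD([r₁ r₂ r₃]) → R = UVᵀ:
  R  [+0.99406 -0.07314 -0.08059]
  R  [+0.08429 +0.98584 +0.14499]
  R  [+0.06884 -0.15092 +0.98615]
t = (+0.14369, +0.02025, +0.64434) m
tr R = 2.966043; θ = arccos((tr R − 1)/2) = 0.184535 rad = 10.573°
axis k = ((R−Rᵀ)₃₂, (R−Rᵀ)₁₃, (R−Rᵀ)₂₁) / (2 sinθ) = (-0.806321, -0.407192, +0.429001)
rvec = θ·k = (-0.148795, -0.075141, +0.079166)

rvec=(-0.1488, -0.0751, 0.0792) tvec=(0.1437, 0.0202, 0.6443)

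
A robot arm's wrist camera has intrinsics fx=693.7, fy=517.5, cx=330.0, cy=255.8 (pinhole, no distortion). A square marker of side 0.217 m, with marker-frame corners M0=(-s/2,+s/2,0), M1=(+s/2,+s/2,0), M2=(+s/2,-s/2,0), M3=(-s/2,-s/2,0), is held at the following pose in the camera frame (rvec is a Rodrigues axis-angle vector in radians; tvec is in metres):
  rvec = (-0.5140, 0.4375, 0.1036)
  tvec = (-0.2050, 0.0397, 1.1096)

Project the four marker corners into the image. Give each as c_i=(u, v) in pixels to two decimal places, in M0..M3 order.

c0=(126.31, 319.00) c1=(241.62, 323.44) c2=(277.03, 229.83) c3=(168.38, 233.00)

Intrinsics K: fx=693.7, fy=517.5, cx=330.0, cy=255.8
Marker side s = 0.217 m; corners in marker frame (Z=0):
  M0 = (-0.1085, +0.1085, 0)
  M1 = (+0.1085, +0.1085, 0)
  M2 = (+0.1085, -0.1085, 0)
  M3 = (-0.1085, -0.1085, 0)
rvec = (-0.5140, 0.4375, 0.1036), |rvec| = θ = 0.68289 rad = 39.127°
Rodrigues: sinθ=0.63104, 1−cosθ=0.22425; R = I + sinθ·[k]× + (1−cosθ)·[k]×²:
    [+0.90280 -0.20387 +0.37867]
    [-0.01240 +0.86780 +0.49677]
    [-0.42989 -0.45318 +0.78092]
t = (-0.2050, 0.0397, 1.1096) m
M0: Pc = R·M0+t = (-0.32507, +0.13520, +1.10707); u = 693.7·(-0.32507)/1.10707 + 330.0 = 126.3067, v = 517.5·(+0.13520)/1.10707 + 255.8 = 318.9997
M1: Pc = R·M1+t = (-0.12917, +0.13251, +1.01379); u = 693.7·(-0.12917)/1.01379 + 330.0 = 241.6160, v = 517.5·(+0.13251)/1.01379 + 255.8 = 323.4414
M2: Pc = R·M2+t = (-0.08493, -0.05580, +1.11213); u = 693.7·(-0.08493)/1.11213 + 330.0 = 277.0262, v = 517.5·(-0.05580)/1.11213 + 255.8 = 229.8342
M3: Pc = R·M3+t = (-0.28083, -0.05311, +1.20541); u = 693.7·(-0.28083)/1.20541 + 330.0 = 168.3836, v = 517.5·(-0.05311)/1.20541 + 255.8 = 232.9991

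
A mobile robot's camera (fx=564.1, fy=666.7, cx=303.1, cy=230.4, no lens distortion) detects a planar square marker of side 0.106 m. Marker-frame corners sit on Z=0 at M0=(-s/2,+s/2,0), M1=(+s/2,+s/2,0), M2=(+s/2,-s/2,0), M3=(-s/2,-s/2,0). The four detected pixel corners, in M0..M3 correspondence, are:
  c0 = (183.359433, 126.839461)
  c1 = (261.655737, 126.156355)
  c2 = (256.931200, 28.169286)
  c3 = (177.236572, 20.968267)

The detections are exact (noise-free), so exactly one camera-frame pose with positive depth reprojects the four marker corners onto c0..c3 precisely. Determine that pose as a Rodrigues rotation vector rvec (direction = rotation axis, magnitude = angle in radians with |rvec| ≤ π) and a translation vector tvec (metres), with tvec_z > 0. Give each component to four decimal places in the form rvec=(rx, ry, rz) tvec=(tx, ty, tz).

rvec=(0.0667, -0.5405, -0.0726) tvec=(-0.1021, -0.1632, 0.7044)

Intrinsics K: fx=564.1, fy=666.7, cx=303.1, cy=230.4
Marker side s = 0.106 m; corners in marker frame (Z=0):
  M0 = (-0.0530, +0.0530, 0)
  M1 = (+0.0530, +0.0530, 0)
  M2 = (+0.0530, -0.0530, 0)
  M3 = (-0.0530, -0.0530, 0)
Detected image corners:
  c0 = (183.359433, 126.839461) px
  c1 = (261.655737, 126.156355) px
  c2 = (256.931200, 28.169286) px
  c3 = (177.236572, 20.968267) px
Planar DLT: solve 8×8 A·h = b for H (H[2,2]=1):
  H  [+904.76280 +76.66230 +221.33229]
  H  [+85.34836 +969.01343 +75.91248]
  H  [+0.72596 +0.11715 +1.00000]
B = K⁻¹H; ‖b₁‖=1.419686, ‖b₂‖=1.419686; λ = 2/(‖b₁‖+‖b₂‖) = 0.704381, sign → tz>0 ⇒ λ=+0.704381
r₁ = λ·B[:,0] = (+0.85500,-0.08654,+0.51135); r₂ = λ·B[:,1] = (+0.05139,+0.99526,+0.08252)
r₃ = r₁×r₂ = (-0.51607,-0.04428,+0.85540); SVD([r₁ r₂ r₃]) → R = UVᵀ:
  R  [+0.85500 +0.05139 -0.51607]
  R  [-0.08654 +0.99526 -0.04428]
  R  [+0.51135 +0.08252 +0.85540]
t = (-0.10210, -0.16322, +0.70438) m
tr R = 2.705664; θ = arccos((tr R − 1)/2) = 0.549411 rad = 31.479°
axis k = ((R−Rᵀ)₃₂, (R−Rᵀ)₁₃, (R−Rᵀ)₂₁) / (2 sinθ) = (+0.121407, -0.983777, -0.132071)
rvec = θ·k = (+0.066702, -0.540498, -0.072561)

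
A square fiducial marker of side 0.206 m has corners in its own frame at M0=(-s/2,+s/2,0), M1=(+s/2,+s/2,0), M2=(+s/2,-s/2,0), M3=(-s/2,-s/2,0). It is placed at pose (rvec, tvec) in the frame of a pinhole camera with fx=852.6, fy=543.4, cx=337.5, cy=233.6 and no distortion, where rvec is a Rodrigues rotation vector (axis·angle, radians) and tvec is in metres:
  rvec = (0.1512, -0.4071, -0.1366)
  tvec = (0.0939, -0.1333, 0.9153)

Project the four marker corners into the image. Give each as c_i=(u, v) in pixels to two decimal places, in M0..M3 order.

Intrinsics K: fx=852.6, fy=543.4, cx=337.5, cy=233.6
Marker side s = 0.206 m; corners in marker frame (Z=0):
  M0 = (-0.1030, +0.1030, 0)
  M1 = (+0.1030, +0.1030, 0)
  M2 = (+0.1030, -0.1030, 0)
  M3 = (-0.1030, -0.1030, 0)
rvec = (0.1512, -0.4071, -0.1366), |rvec| = θ = 0.45525 rad = 26.084°
Rodrigues: sinθ=0.43969, 1−cosθ=0.10185; R = I + sinθ·[k]× + (1−cosθ)·[k]×²:
    [+0.90939 +0.10168 -0.40333]
    [-0.16218 +0.97960 -0.11870]
    [+0.38303 +0.17336 +0.90732]
t = (0.0939, -0.1333, 0.9153) m
M0: Pc = R·M0+t = (+0.01071, -0.01570, +0.89370); u = 852.6·(+0.01071)/0.89370 + 337.5 = 347.7140, v = 543.4·(-0.01570)/0.89370 + 233.6 = 224.0556
M1: Pc = R·M1+t = (+0.19804, -0.04911, +0.97261); u = 852.6·(+0.19804)/0.97261 + 337.5 = 511.1042, v = 543.4·(-0.04911)/0.97261 + 233.6 = 206.1642
M2: Pc = R·M2+t = (+0.17709, -0.25090, +0.93690); u = 852.6·(+0.17709)/0.93690 + 337.5 = 498.6598, v = 543.4·(-0.25090)/0.93690 + 233.6 = 88.0764
M3: Pc = R·M3+t = (-0.01024, -0.21749, +0.85799); u = 852.6·(-0.01024)/0.85799 + 337.5 = 327.3244, v = 543.4·(-0.21749)/0.85799 + 233.6 = 95.8525

c0=(347.71, 224.06) c1=(511.10, 206.16) c2=(498.66, 88.08) c3=(327.32, 95.85)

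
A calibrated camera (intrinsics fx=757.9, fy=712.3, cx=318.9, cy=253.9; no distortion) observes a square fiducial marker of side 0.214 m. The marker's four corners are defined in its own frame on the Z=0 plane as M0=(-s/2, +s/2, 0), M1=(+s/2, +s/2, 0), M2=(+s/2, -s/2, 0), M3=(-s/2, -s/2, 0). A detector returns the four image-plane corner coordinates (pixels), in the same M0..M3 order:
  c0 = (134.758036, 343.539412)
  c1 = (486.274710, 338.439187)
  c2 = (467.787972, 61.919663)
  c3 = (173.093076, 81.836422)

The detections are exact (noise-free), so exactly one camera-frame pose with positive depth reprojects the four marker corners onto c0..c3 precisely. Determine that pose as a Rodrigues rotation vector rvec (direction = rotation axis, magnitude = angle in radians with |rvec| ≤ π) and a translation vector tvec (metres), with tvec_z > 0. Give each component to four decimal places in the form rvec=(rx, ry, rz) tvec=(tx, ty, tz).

rvec=(-0.4299, 0.1533, -0.0010) tvec=(-0.0053, -0.0416, 0.4997)

Intrinsics K: fx=757.9, fy=712.3, cx=318.9, cy=253.9
Marker side s = 0.214 m; corners in marker frame (Z=0):
  M0 = (-0.1070, +0.1070, 0)
  M1 = (+0.1070, +0.1070, 0)
  M2 = (+0.1070, -0.1070, 0)
  M3 = (-0.1070, -0.1070, 0)
Detected image corners:
  c0 = (134.758036, 343.539412) px
  c1 = (486.274710, 338.439187) px
  c2 = (467.787972, 61.919663) px
  c3 = (173.093076, 81.836422) px
Planar DLT: solve 8×8 A·h = b for H (H[2,2]=1):
  H  [+1404.68828 -312.69940 +310.80468]
  H  [-122.61154 +1084.91369 +194.66928]
  H  [-0.29590 -0.83087 +1.00000]
B = K⁻¹H; ‖b₁‖=2.001021, ‖b₂‖=2.001021; λ = 2/(‖b₁‖+‖b₂‖) = 0.499745, sign → tz>0 ⇒ λ=+0.499745
r₁ = λ·B[:,0] = (+0.98845,-0.03331,-0.14787); r₂ = λ·B[:,1] = (-0.03148,+0.90917,-0.41522)
r₃ = r₁×r₂ = (+0.14827,+0.41508,+0.89762); SVD([r₁ r₂ r₃]) → R = UVᵀ:
  R  [+0.98845 -0.03148 +0.14827]
  R  [-0.03331 +0.90917 +0.41508]
  R  [-0.14787 -0.41522 +0.89762]
t = (-0.00534, -0.04156, +0.49975) m
tr R = 2.795241; θ = arccos((tr R − 1)/2) = 0.456455 rad = 26.153°
axis k = ((R−Rᵀ)₃₂, (R−Rᵀ)₁₃, (R−Rᵀ)₂₁) / (2 sinθ) = (-0.941880, +0.335944, -0.002086)
rvec = θ·k = (-0.429926, +0.153344, -0.000952)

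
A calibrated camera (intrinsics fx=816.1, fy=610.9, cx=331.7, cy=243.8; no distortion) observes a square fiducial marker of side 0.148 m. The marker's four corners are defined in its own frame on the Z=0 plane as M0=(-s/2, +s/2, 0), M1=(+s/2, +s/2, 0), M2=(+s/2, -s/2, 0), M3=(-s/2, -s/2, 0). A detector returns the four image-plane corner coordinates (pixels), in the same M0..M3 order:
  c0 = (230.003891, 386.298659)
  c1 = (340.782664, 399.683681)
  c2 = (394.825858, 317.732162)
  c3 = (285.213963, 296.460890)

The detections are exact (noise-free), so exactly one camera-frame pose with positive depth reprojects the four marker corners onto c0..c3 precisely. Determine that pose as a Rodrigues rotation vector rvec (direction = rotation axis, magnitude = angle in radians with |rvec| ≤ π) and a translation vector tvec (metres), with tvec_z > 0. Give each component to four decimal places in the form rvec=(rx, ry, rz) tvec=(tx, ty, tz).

rvec=(0.3074, -0.5071, 0.3670) tvec=(-0.0189, 0.1586, 0.9031)

Intrinsics K: fx=816.1, fy=610.9, cx=331.7, cy=243.8
Marker side s = 0.148 m; corners in marker frame (Z=0):
  M0 = (-0.0740, +0.0740, 0)
  M1 = (+0.0740, +0.0740, 0)
  M2 = (+0.0740, -0.0740, 0)
  M3 = (-0.0740, -0.0740, 0)
Detected image corners:
  c0 = (230.003891, 386.298659) px
  c1 = (340.782664, 399.683681) px
  c2 = (394.825858, 317.732162) px
  c3 = (285.213963, 296.460890) px
Planar DLT: solve 8×8 A·h = b for H (H[2,2]=1):
  H  [+925.08262 -301.84710 +314.62589]
  H  [+318.66271 +654.32467 +351.09562]
  H  [+0.57708 +0.21453 +1.00000]
B = K⁻¹H; ‖b₁‖=1.107282, ‖b₂‖=1.107282; λ = 2/(‖b₁‖+‖b₂‖) = 0.903112, sign → tz>0 ⇒ λ=+0.903112
r₁ = λ·B[:,0] = (+0.81189,+0.26310,+0.52117); r₂ = λ·B[:,1] = (-0.41277,+0.88999,+0.19374)
r₃ = r₁×r₂ = (-0.41286,-0.37242,+0.83117); SVD([r₁ r₂ r₃]) → R = UVᵀ:
  R  [+0.81189 -0.41277 -0.41286]
  R  [+0.26310 +0.88999 -0.37242]
  R  [+0.52117 +0.19374 +0.83117]
t = (-0.01889, +0.15862, +0.90311) m
tr R = 2.533050; θ = arccos((tr R − 1)/2) = 0.697384 rad = 39.957°
axis k = ((R−Rᵀ)₃₂, (R−Rᵀ)₁₃, (R−Rᵀ)₂₁) / (2 sinθ) = (+0.440788, -0.727195, +0.526206)
rvec = θ·k = (+0.307398, -0.507134, +0.366967)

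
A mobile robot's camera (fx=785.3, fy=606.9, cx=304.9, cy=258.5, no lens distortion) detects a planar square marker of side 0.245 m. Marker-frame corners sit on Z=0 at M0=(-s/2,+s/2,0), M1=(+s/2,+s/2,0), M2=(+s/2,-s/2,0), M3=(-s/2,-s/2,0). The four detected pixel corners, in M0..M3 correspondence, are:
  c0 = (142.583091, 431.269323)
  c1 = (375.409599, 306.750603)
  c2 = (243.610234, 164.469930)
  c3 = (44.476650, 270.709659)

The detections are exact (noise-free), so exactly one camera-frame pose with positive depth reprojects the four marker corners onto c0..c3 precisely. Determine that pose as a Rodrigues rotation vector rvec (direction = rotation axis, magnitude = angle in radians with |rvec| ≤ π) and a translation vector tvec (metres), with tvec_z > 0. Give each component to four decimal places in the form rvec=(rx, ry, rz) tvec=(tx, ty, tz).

Intrinsics K: fx=785.3, fy=606.9, cx=304.9, cy=258.5
Marker side s = 0.245 m; corners in marker frame (Z=0):
  M0 = (-0.1225, +0.1225, 0)
  M1 = (+0.1225, +0.1225, 0)
  M2 = (+0.1225, -0.1225, 0)
  M3 = (-0.1225, -0.1225, 0)
Detected image corners:
  c0 = (142.583091, 431.269323) px
  c1 = (375.409599, 306.750603) px
  c2 = (243.610234, 164.469930) px
  c3 = (44.476650, 270.709659) px
Planar DLT: solve 8×8 A·h = b for H (H[2,2]=1):
  H  [+877.24518 +340.35031 +197.08760]
  H  [-466.43892 +430.42487 +287.33007]
  H  [+0.00537 -0.63959 +1.00000]
B = K⁻¹H; ‖b₁‖=1.355528, ‖b₂‖=1.355528; λ = 2/(‖b₁‖+‖b₂‖) = 0.737720, sign → tz>0 ⇒ λ=+0.737720
r₁ = λ·B[:,0] = (+0.82256,-0.56867,+0.00396); r₂ = λ·B[:,1] = (+0.50293,+0.72418,-0.47184)
r₃ = r₁×r₂ = (+0.26545,+0.39011,+0.88168); SVD([r₁ r₂ r₃]) → R = UVᵀ:
  R  [+0.82256 +0.50293 +0.26545]
  R  [-0.56867 +0.72418 +0.39011]
  R  [+0.00396 -0.47184 +0.88168]
t = (-0.10128, +0.03504, +0.73772) m
tr R = 2.428411; θ = arccos((tr R − 1)/2) = 0.775308 rad = 44.422°
axis k = ((R−Rᵀ)₃₂, (R−Rᵀ)₁₃, (R−Rᵀ)₂₁) / (2 sinθ) = (-0.615732, +0.186799, -0.765494)
rvec = θ·k = (-0.477382, +0.144827, -0.593493)

rvec=(-0.4774, 0.1448, -0.5935) tvec=(-0.1013, 0.0350, 0.7377)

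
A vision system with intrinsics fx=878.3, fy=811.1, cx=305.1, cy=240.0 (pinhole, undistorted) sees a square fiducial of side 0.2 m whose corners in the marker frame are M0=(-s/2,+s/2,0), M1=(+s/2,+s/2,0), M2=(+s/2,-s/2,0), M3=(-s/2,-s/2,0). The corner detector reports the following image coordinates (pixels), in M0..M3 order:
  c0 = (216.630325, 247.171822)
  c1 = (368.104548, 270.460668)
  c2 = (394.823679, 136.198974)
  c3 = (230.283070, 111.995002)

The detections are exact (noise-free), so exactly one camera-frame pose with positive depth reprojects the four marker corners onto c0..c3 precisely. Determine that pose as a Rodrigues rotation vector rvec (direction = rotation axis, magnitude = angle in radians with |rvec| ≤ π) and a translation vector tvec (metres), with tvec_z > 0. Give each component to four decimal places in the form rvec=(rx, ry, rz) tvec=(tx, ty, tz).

rvec=(0.4610, 0.0791, 0.1512) tvec=(-0.0042, -0.0620, 1.0976)

Intrinsics K: fx=878.3, fy=811.1, cx=305.1, cy=240.0
Marker side s = 0.2 m; corners in marker frame (Z=0):
  M0 = (-0.1000, +0.1000, 0)
  M1 = (+0.1000, +0.1000, 0)
  M2 = (+0.1000, -0.1000, 0)
  M3 = (-0.1000, -0.1000, 0)
Detected image corners:
  c0 = (216.630325, 247.171822) px
  c1 = (368.104548, 270.460668) px
  c2 = (394.823679, 136.198974) px
  c3 = (230.283070, 111.995002) px
Planar DLT: solve 8×8 A·h = b for H (H[2,2]=1):
  H  [+777.19064 +22.78344 +301.74731]
  H  [+111.35171 +751.83637 +194.16382]
  H  [-0.03806 +0.40861 +1.00000]
B = K⁻¹H; ‖b₁‖=0.911099, ‖b₂‖=0.911099; λ = 2/(‖b₁‖+‖b₂‖) = 1.097576, sign → tz>0 ⇒ λ=+1.097576
r₁ = λ·B[:,0] = (+0.98573,+0.16304,-0.04177); r₂ = λ·B[:,1] = (-0.12732,+0.88468,+0.44848)
r₃ = r₁×r₂ = (+0.11008,-0.43677,+0.89282); SVD([r₁ r₂ r₃]) → R = UVᵀ:
  R  [+0.98573 -0.12732 +0.11008]
  R  [+0.16304 +0.88468 -0.43677]
  R  [-0.04177 +0.44848 +0.89282]
t = (-0.00419, -0.06203, +1.09758) m
tr R = 2.763227; θ = arccos((tr R − 1)/2) = 0.491527 rad = 28.162°
axis k = ((R−Rᵀ)₃₂, (R−Rᵀ)₁₃, (R−Rᵀ)₂₁) / (2 sinθ) = (+0.937817, +0.160869, +0.307604)
rvec = θ·k = (+0.460962, +0.079071, +0.151196)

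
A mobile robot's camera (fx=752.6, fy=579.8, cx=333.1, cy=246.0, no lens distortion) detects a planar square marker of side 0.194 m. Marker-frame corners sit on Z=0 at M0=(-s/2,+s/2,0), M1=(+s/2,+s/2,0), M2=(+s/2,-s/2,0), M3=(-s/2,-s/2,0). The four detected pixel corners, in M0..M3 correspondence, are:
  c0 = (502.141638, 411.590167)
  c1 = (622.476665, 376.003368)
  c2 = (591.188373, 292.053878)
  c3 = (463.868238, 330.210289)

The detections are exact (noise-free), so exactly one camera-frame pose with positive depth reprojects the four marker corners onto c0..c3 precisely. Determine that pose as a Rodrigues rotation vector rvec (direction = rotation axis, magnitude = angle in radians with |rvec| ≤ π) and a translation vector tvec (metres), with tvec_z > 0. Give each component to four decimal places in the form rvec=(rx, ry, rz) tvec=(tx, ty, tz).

Intrinsics K: fx=752.6, fy=579.8, cx=333.1, cy=246.0
Marker side s = 0.194 m; corners in marker frame (Z=0):
  M0 = (-0.0970, +0.0970, 0)
  M1 = (+0.0970, +0.0970, 0)
  M2 = (+0.0970, -0.0970, 0)
  M3 = (-0.0970, -0.0970, 0)
Detected image corners:
  c0 = (502.141638, 411.590167) px
  c1 = (622.476665, 376.003368) px
  c2 = (591.188373, 292.053878) px
  c3 = (463.868238, 330.210289) px
Planar DLT: solve 8×8 A·h = b for H (H[2,2]=1):
  H  [+622.97890 +341.93098 +545.25912]
  H  [-199.43235 +531.26272 +353.70929]
  H  [-0.02714 +0.29839 +1.00000]
B = K⁻¹H; ‖b₁‖=0.903599, ‖b₂‖=0.903599; λ = 2/(‖b₁‖+‖b₂‖) = 1.106686, sign → tz>0 ⇒ λ=+1.106686
r₁ = λ·B[:,0] = (+0.92937,-0.36792,-0.03003); r₂ = λ·B[:,1] = (+0.35664,+0.87393,+0.33023)
r₃ = r₁×r₂ = (-0.09525,-0.31762,+0.94342); SVD([r₁ r₂ r₃]) → R = UVᵀ:
  R  [+0.92937 +0.35664 -0.09525]
  R  [-0.36792 +0.87393 -0.31762]
  R  [-0.03003 +0.33023 +0.94342]
t = (+0.31198, +0.20559, +1.10669) m
tr R = 2.746724; θ = arccos((tr R − 1)/2) = 0.508734 rad = 29.148°
axis k = ((R−Rᵀ)₃₂, (R−Rᵀ)₁₃, (R−Rᵀ)₂₁) / (2 sinθ) = (+0.665041, -0.066955, -0.743800)
rvec = θ·k = (+0.338329, -0.034063, -0.378396)

rvec=(0.3383, -0.0341, -0.3784) tvec=(0.3120, 0.2056, 1.1067)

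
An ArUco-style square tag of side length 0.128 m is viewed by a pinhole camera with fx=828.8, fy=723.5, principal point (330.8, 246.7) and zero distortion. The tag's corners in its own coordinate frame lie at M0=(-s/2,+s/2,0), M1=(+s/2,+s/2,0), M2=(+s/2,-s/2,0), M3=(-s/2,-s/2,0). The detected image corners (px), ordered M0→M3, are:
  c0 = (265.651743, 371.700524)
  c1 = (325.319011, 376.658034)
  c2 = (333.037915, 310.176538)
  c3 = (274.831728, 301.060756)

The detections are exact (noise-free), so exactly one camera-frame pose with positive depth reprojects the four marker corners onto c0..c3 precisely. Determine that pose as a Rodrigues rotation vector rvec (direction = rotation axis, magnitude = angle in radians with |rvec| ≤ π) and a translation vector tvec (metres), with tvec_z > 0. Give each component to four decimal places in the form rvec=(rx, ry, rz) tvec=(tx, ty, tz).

Intrinsics K: fx=828.8, fy=723.5, cx=330.8, cy=246.7
Marker side s = 0.128 m; corners in marker frame (Z=0):
  M0 = (-0.0640, +0.0640, 0)
  M1 = (+0.0640, +0.0640, 0)
  M2 = (+0.0640, -0.0640, 0)
  M3 = (-0.0640, -0.0640, 0)
Detected image corners:
  c0 = (265.651743, 371.700524) px
  c1 = (325.319011, 376.658034) px
  c2 = (333.037915, 310.176538) px
  c3 = (274.831728, 301.060756) px
Planar DLT: solve 8×8 A·h = b for H (H[2,2]=1):
  H  [+606.22328 -102.97434 +300.66124]
  H  [+220.48206 +493.00305 +339.73664]
  H  [+0.48655 -0.12392 +1.00000]
B = K⁻¹H; ‖b₁‖=0.738002, ‖b₂‖=0.738002; λ = 2/(‖b₁‖+‖b₂‖) = 1.355010, sign → tz>0 ⇒ λ=+1.355010
r₁ = λ·B[:,0] = (+0.72798,+0.18813,+0.65929); r₂ = λ·B[:,1] = (-0.10133,+0.98058,-0.16792)
r₃ = r₁×r₂ = (-0.67807,+0.05543,+0.73290); SVD([r₁ r₂ r₃]) → R = UVᵀ:
  R  [+0.72798 -0.10133 -0.67807]
  R  [+0.18813 +0.98058 +0.05543]
  R  [+0.65929 -0.16792 +0.73290]
t = (-0.04927, +0.17424, +1.35501) m
tr R = 2.441458; θ = arccos((tr R − 1)/2) = 0.765943 rad = 43.885°
axis k = ((R−Rᵀ)₃₂, (R−Rᵀ)₁₃, (R−Rᵀ)₂₁) / (2 sinθ) = (-0.161095, -0.964603, +0.208780)
rvec = θ·k = (-0.123390, -0.738831, +0.159913)

rvec=(-0.1234, -0.7388, 0.1599) tvec=(-0.0493, 0.1742, 1.3550)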